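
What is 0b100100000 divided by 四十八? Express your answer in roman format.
Convert 0b100100000 (binary) → 256 + 32 = 288 (decimal)
Convert 四十八 (Chinese numeral) → 4×10 + 8 = 48 (decimal)
Compute 288 ÷ 48 = 6
Convert 6 (decimal) → 6 = 5 + 1 → VI (Roman numeral)
VI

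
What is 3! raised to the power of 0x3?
Convert 3! (factorial) → 6 (decimal)
Convert 0x3 (hexadecimal) → 3 (decimal)
Compute 6 ^ 3 = 216
216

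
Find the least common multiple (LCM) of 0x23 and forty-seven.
Convert 0x23 (hexadecimal) → 2×16 + 3 = 35 (decimal)
Convert forty-seven (English words) → 47 (decimal)
Compute lcm(35, 47) = 1645
1645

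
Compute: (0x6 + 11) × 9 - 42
Convert 0x6 (hexadecimal) → 6 (decimal)
Expression in decimal: (6 + 11) × 9 - 42
Parentheses first: 6 + 11 = 17
Multiply: 17 × 9 = 153
Subtract: 153 - 42 = 111
111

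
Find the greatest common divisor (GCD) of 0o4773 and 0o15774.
Convert 0o4773 (octal) → 4×512 + 7×64 + 7×8 + 3 = 2555 (decimal)
Convert 0o15774 (octal) → 1×4096 + 5×512 + 7×64 + 7×8 + 4 = 7164 (decimal)
Compute gcd(2555, 7164) = 1
1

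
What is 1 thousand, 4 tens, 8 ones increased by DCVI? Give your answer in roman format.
Convert 1 thousand, 4 tens, 8 ones (place-value notation) → 1×1000 + 4×10 + 8 = 1048 (decimal)
Convert DCVI (Roman numeral) → 500 + 100 + 5 + 1 = 606 (decimal)
Compute 1048 + 606 = 1654
Convert 1654 (decimal) → 1654 = 1000 + 500 + 100 + 50 + 4 → MDCLIV (Roman numeral)
MDCLIV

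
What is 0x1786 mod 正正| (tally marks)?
Convert 0x1786 (hexadecimal) → 1×4096 + 7×256 + 8×16 + 6 = 6022 (decimal)
Convert 正正| (tally marks) → 5 + 5 + 1 = 11 (decimal)
Compute 6022 mod 11 = 5
5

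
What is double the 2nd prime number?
The 2nd prime number = 3
Compute 3 × 2 = 6
6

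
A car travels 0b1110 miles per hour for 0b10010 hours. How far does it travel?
Convert 0b1110 (binary) → 8 + 4 + 2 = 14 (decimal)
Convert 0b10010 (binary) → 16 + 2 = 18 (decimal)
Compute 14 × 18 = 252
252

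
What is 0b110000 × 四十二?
Convert 0b110000 (binary) → 32 + 16 = 48 (decimal)
Convert 四十二 (Chinese numeral) → 4×10 + 2 = 42 (decimal)
Compute 48 × 42 = 2016
2016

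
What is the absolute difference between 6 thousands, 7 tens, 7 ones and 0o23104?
Convert 6 thousands, 7 tens, 7 ones (place-value notation) → 6×1000 + 7×10 + 7 = 6077 (decimal)
Convert 0o23104 (octal) → 2×4096 + 3×512 + 1×64 + 4 = 9796 (decimal)
Compute |6077 - 9796| = 3719
3719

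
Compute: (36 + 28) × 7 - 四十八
Convert 四十八 (Chinese numeral) → 4×10 + 8 = 48 (decimal)
Expression in decimal: (36 + 28) × 7 - 48
Parentheses first: 36 + 28 = 64
Multiply: 64 × 7 = 448
Subtract: 448 - 48 = 400
400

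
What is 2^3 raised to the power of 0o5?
Convert 2^3 (power) → 8 (decimal)
Convert 0o5 (octal) → 5 (decimal)
Compute 8 ^ 5 = 32768
32768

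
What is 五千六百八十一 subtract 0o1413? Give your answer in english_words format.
Convert 五千六百八十一 (Chinese numeral) → 5×1000 + 6×100 + 8×10 + 1 = 5681 (decimal)
Convert 0o1413 (octal) → 1×512 + 4×64 + 1×8 + 3 = 779 (decimal)
Compute 5681 - 779 = 4902
Convert 4902 (decimal) → 4902 = 4×1000 + 9×100 + 2 → four thousand nine hundred two (English words)
four thousand nine hundred two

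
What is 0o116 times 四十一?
Convert 0o116 (octal) → 1×64 + 1×8 + 6 = 78 (decimal)
Convert 四十一 (Chinese numeral) → 4×10 + 1 = 41 (decimal)
Compute 78 × 41 = 3198
3198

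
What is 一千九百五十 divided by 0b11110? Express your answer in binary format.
Convert 一千九百五十 (Chinese numeral) → 1×1000 + 9×100 + 5×10 = 1950 (decimal)
Convert 0b11110 (binary) → 16 + 8 + 4 + 2 = 30 (decimal)
Compute 1950 ÷ 30 = 65
Convert 65 (decimal) → 65 = 64 + 1 → 0b1000001 (binary)
0b1000001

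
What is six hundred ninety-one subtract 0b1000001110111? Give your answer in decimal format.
Convert six hundred ninety-one (English words) → 6×100 + 91 = 691 (decimal)
Convert 0b1000001110111 (binary) → 4096 + 64 + 32 + 16 + 4 + 2 + 1 = 4215 (decimal)
Compute 691 - 4215 = -3524
-3524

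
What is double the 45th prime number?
The 45th prime number = 197
Compute 197 × 2 = 394
394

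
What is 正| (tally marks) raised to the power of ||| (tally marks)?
Convert 正| (tally marks) → 5 + 1 = 6 (decimal)
Convert ||| (tally marks) → 3 (decimal)
Compute 6 ^ 3 = 216
216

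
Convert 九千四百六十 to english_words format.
Convert 九千四百六十 (Chinese numeral) → 9×1000 + 4×100 + 6×10 = 9460 (decimal)
Convert 9460 (decimal) → 9460 = 9×1000 + 4×100 + 60 → nine thousand four hundred sixty (English words)
nine thousand four hundred sixty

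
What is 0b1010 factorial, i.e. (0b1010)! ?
Convert 0b1010 (binary) → 8 + 2 = 10 (decimal)
Compute 10! = 3628800
3628800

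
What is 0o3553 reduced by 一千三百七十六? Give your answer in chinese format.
Convert 0o3553 (octal) → 3×512 + 5×64 + 5×8 + 3 = 1899 (decimal)
Convert 一千三百七十六 (Chinese numeral) → 1×1000 + 3×100 + 7×10 + 6 = 1376 (decimal)
Compute 1899 - 1376 = 523
Convert 523 (decimal) → 523 = 5×100 + 2×10 + 3 → 五百二十三 (Chinese numeral)
五百二十三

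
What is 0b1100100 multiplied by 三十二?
Convert 0b1100100 (binary) → 64 + 32 + 4 = 100 (decimal)
Convert 三十二 (Chinese numeral) → 3×10 + 2 = 32 (decimal)
Compute 100 × 32 = 3200
3200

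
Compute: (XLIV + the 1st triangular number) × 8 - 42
Convert XLIV (Roman numeral) → 40 + 4 = 44 (decimal)
Convert the 1st triangular number (triangular index) → 1×2/2 = 1 (decimal)
Expression in decimal: (44 + 1) × 8 - 42
Parentheses first: 44 + 1 = 45
Multiply: 45 × 8 = 360
Subtract: 360 - 42 = 318
318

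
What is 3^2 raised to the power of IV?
Convert 3^2 (power) → 9 (decimal)
Convert IV (Roman numeral) → 4 (decimal)
Compute 9 ^ 4 = 6561
6561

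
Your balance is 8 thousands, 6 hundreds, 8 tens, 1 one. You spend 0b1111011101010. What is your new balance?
Convert 8 thousands, 6 hundreds, 8 tens, 1 one (place-value notation) → 8×1000 + 6×100 + 8×10 + 1 = 8681 (decimal)
Convert 0b1111011101010 (binary) → 4096 + 2048 + 1024 + 512 + 128 + 64 + 32 + 8 + 2 = 7914 (decimal)
Compute 8681 - 7914 = 767
767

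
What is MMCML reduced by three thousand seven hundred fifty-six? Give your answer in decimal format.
Convert MMCML (Roman numeral) → 1000 + 1000 + 900 + 50 = 2950 (decimal)
Convert three thousand seven hundred fifty-six (English words) → 3×1000 + 7×100 + 56 = 3756 (decimal)
Compute 2950 - 3756 = -806
-806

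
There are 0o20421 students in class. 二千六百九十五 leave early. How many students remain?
Convert 0o20421 (octal) → 2×4096 + 4×64 + 2×8 + 1 = 8465 (decimal)
Convert 二千六百九十五 (Chinese numeral) → 2×1000 + 6×100 + 9×10 + 5 = 2695 (decimal)
Compute 8465 - 2695 = 5770
5770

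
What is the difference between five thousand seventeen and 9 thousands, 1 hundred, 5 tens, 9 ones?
Convert five thousand seventeen (English words) → 5×1000 + 17 = 5017 (decimal)
Convert 9 thousands, 1 hundred, 5 tens, 9 ones (place-value notation) → 9×1000 + 1×100 + 5×10 + 9 = 9159 (decimal)
Difference: |5017 - 9159| = 4142
4142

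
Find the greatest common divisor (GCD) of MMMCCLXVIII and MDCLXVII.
Convert MMMCCLXVIII (Roman numeral) → 1000 + 1000 + 1000 + 100 + 100 + 50 + 10 + 5 + 1 + 1 + 1 = 3268 (decimal)
Convert MDCLXVII (Roman numeral) → 1000 + 500 + 100 + 50 + 10 + 5 + 1 + 1 = 1667 (decimal)
Compute gcd(3268, 1667) = 1
1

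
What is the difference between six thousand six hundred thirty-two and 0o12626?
Convert six thousand six hundred thirty-two (English words) → 6×1000 + 6×100 + 32 = 6632 (decimal)
Convert 0o12626 (octal) → 1×4096 + 2×512 + 6×64 + 2×8 + 6 = 5526 (decimal)
Difference: |6632 - 5526| = 1106
1106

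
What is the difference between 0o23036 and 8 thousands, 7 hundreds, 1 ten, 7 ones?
Convert 0o23036 (octal) → 2×4096 + 3×512 + 3×8 + 6 = 9758 (decimal)
Convert 8 thousands, 7 hundreds, 1 ten, 7 ones (place-value notation) → 8×1000 + 7×100 + 1×10 + 7 = 8717 (decimal)
Difference: |9758 - 8717| = 1041
1041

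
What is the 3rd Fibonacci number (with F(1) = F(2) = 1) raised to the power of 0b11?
Convert the 3rd Fibonacci number (with F(1) = F(2) = 1) (Fibonacci index) → 1, 1, 2 → 2 (decimal)
Convert 0b11 (binary) → 2 + 1 = 3 (decimal)
Compute 2 ^ 3 = 8
8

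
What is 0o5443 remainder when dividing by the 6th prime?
Convert 0o5443 (octal) → 5×512 + 4×64 + 4×8 + 3 = 2851 (decimal)
Convert the 6th prime (prime index) → 13 (decimal)
Compute 2851 mod 13 = 4
4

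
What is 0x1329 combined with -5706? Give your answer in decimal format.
Convert 0x1329 (hexadecimal) → 1×4096 + 3×256 + 2×16 + 9 = 4905 (decimal)
Compute 4905 + -5706 = -801
-801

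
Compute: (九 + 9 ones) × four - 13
Convert 九 (Chinese numeral) → 9 (decimal)
Convert 9 ones (place-value notation) → 9 (decimal)
Convert four (English words) → 4 (decimal)
Expression in decimal: (9 + 9) × 4 - 13
Parentheses first: 9 + 9 = 18
Multiply: 18 × 4 = 72
Subtract: 72 - 13 = 59
59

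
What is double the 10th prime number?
The 10th prime number = 29
Compute 29 × 2 = 58
58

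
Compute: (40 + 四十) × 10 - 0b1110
Convert 四十 (Chinese numeral) → 4×10 = 40 (decimal)
Convert 0b1110 (binary) → 8 + 4 + 2 = 14 (decimal)
Expression in decimal: (40 + 40) × 10 - 14
Parentheses first: 40 + 40 = 80
Multiply: 80 × 10 = 800
Subtract: 800 - 14 = 786
786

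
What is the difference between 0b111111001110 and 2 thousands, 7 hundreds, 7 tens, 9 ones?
Convert 0b111111001110 (binary) → 2048 + 1024 + 512 + 256 + 128 + 64 + 8 + 4 + 2 = 4046 (decimal)
Convert 2 thousands, 7 hundreds, 7 tens, 9 ones (place-value notation) → 2×1000 + 7×100 + 7×10 + 9 = 2779 (decimal)
Difference: |4046 - 2779| = 1267
1267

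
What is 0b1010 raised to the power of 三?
Convert 0b1010 (binary) → 8 + 2 = 10 (decimal)
Convert 三 (Chinese numeral) → 3 (decimal)
Compute 10 ^ 3 = 1000
1000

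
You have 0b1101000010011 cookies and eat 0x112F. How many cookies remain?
Convert 0b1101000010011 (binary) → 4096 + 2048 + 512 + 16 + 2 + 1 = 6675 (decimal)
Convert 0x112F (hexadecimal) → 1×4096 + 1×256 + 2×16 + 15 = 4399 (decimal)
Compute 6675 - 4399 = 2276
2276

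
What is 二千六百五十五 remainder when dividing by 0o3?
Convert 二千六百五十五 (Chinese numeral) → 2×1000 + 6×100 + 5×10 + 5 = 2655 (decimal)
Convert 0o3 (octal) → 3 (decimal)
Compute 2655 mod 3 = 0
0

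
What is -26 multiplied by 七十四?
Convert 七十四 (Chinese numeral) → 7×10 + 4 = 74 (decimal)
Compute -26 × 74 = -1924
-1924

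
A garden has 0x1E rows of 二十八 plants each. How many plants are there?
Convert 二十八 (Chinese numeral) → 2×10 + 8 = 28 (decimal)
Convert 0x1E (hexadecimal) → 1×16 + 14 = 30 (decimal)
Compute 28 × 30 = 840
840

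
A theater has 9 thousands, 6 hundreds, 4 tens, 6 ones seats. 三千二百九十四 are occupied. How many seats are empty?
Convert 9 thousands, 6 hundreds, 4 tens, 6 ones (place-value notation) → 9×1000 + 6×100 + 4×10 + 6 = 9646 (decimal)
Convert 三千二百九十四 (Chinese numeral) → 3×1000 + 2×100 + 9×10 + 4 = 3294 (decimal)
Compute 9646 - 3294 = 6352
6352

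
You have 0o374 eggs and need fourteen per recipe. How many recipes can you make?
Convert 0o374 (octal) → 3×64 + 7×8 + 4 = 252 (decimal)
Convert fourteen (English words) → 14 (decimal)
Compute 252 ÷ 14 = 18
18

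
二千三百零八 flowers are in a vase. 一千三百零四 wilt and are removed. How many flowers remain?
Convert 二千三百零八 (Chinese numeral) → 2×1000 + 3×100 + 8 = 2308 (decimal)
Convert 一千三百零四 (Chinese numeral) → 1×1000 + 3×100 + 4 = 1304 (decimal)
Compute 2308 - 1304 = 1004
1004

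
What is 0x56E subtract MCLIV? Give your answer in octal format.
Convert 0x56E (hexadecimal) → 5×256 + 6×16 + 14 = 1390 (decimal)
Convert MCLIV (Roman numeral) → 1000 + 100 + 50 + 4 = 1154 (decimal)
Compute 1390 - 1154 = 236
Convert 236 (decimal) → 236 = 3×64 + 5×8 + 4 → 0o354 (octal)
0o354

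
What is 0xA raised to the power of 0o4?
Convert 0xA (hexadecimal) → 10 (decimal)
Convert 0o4 (octal) → 4 (decimal)
Compute 10 ^ 4 = 10000
10000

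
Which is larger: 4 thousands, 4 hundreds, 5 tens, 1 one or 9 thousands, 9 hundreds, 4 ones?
Convert 4 thousands, 4 hundreds, 5 tens, 1 one (place-value notation) → 4×1000 + 4×100 + 5×10 + 1 = 4451 (decimal)
Convert 9 thousands, 9 hundreds, 4 ones (place-value notation) → 9×1000 + 9×100 + 4 = 9904 (decimal)
Compare 4451 vs 9904: larger = 9904
9904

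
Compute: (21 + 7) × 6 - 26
Parentheses first: 21 + 7 = 28
Multiply: 28 × 6 = 168
Subtract: 168 - 26 = 142
142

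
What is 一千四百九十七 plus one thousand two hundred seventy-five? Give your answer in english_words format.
Convert 一千四百九十七 (Chinese numeral) → 1×1000 + 4×100 + 9×10 + 7 = 1497 (decimal)
Convert one thousand two hundred seventy-five (English words) → 1×1000 + 2×100 + 75 = 1275 (decimal)
Compute 1497 + 1275 = 2772
Convert 2772 (decimal) → 2772 = 2×1000 + 7×100 + 72 → two thousand seven hundred seventy-two (English words)
two thousand seven hundred seventy-two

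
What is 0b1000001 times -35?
Convert 0b1000001 (binary) → 64 + 1 = 65 (decimal)
Compute 65 × -35 = -2275
-2275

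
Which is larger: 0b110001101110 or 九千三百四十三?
Convert 0b110001101110 (binary) → 2048 + 1024 + 64 + 32 + 8 + 4 + 2 = 3182 (decimal)
Convert 九千三百四十三 (Chinese numeral) → 9×1000 + 3×100 + 4×10 + 3 = 9343 (decimal)
Compare 3182 vs 9343: larger = 9343
9343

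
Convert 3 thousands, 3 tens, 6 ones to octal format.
Convert 3 thousands, 3 tens, 6 ones (place-value notation) → 3×1000 + 3×10 + 6 = 3036 (decimal)
Convert 3036 (decimal) → 3036 = 5×512 + 7×64 + 3×8 + 4 → 0o5734 (octal)
0o5734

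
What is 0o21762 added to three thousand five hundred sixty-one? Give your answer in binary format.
Convert 0o21762 (octal) → 2×4096 + 1×512 + 7×64 + 6×8 + 2 = 9202 (decimal)
Convert three thousand five hundred sixty-one (English words) → 3×1000 + 5×100 + 61 = 3561 (decimal)
Compute 9202 + 3561 = 12763
Convert 12763 (decimal) → 12763 = 8192 + 4096 + 256 + 128 + 64 + 16 + 8 + 2 + 1 → 0b11000111011011 (binary)
0b11000111011011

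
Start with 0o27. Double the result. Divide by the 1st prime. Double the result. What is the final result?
Convert 0o27 (octal) → 2×8 + 7 = 23 (decimal)
Start: 23
23 × 2 = 46
Convert the 1st prime (prime index) → 2 (decimal)
46 ÷ 2 = 23
23 × 2 = 46
46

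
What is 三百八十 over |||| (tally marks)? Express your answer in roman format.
Convert 三百八十 (Chinese numeral) → 3×100 + 8×10 = 380 (decimal)
Convert |||| (tally marks) → 4 (decimal)
Compute 380 ÷ 4 = 95
Convert 95 (decimal) → 95 = 90 + 5 → XCV (Roman numeral)
XCV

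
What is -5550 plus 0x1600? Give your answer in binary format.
Convert 0x1600 (hexadecimal) → 1×4096 + 6×256 = 5632 (decimal)
Compute -5550 + 5632 = 82
Convert 82 (decimal) → 82 = 64 + 16 + 2 → 0b1010010 (binary)
0b1010010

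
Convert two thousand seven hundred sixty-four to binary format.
Convert two thousand seven hundred sixty-four (English words) → 2×1000 + 7×100 + 64 = 2764 (decimal)
Convert 2764 (decimal) → 2764 = 2048 + 512 + 128 + 64 + 8 + 4 → 0b101011001100 (binary)
0b101011001100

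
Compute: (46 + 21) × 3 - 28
Parentheses first: 46 + 21 = 67
Multiply: 67 × 3 = 201
Subtract: 201 - 28 = 173
173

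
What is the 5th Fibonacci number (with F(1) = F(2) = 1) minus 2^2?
The 5th Fibonacci number (with F(1) = F(2) = 1): 1, 1, 2, 3, 5 → 5
Convert 2^2 (power) → 4 (decimal)
Compute 5 - 4 = 1
1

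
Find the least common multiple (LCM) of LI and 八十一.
Convert LI (Roman numeral) → 50 + 1 = 51 (decimal)
Convert 八十一 (Chinese numeral) → 8×10 + 1 = 81 (decimal)
Compute lcm(51, 81) = 1377
1377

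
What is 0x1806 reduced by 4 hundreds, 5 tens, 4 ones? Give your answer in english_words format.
Convert 0x1806 (hexadecimal) → 1×4096 + 8×256 + 6 = 6150 (decimal)
Convert 4 hundreds, 5 tens, 4 ones (place-value notation) → 4×100 + 5×10 + 4 = 454 (decimal)
Compute 6150 - 454 = 5696
Convert 5696 (decimal) → 5696 = 5×1000 + 6×100 + 96 → five thousand six hundred ninety-six (English words)
five thousand six hundred ninety-six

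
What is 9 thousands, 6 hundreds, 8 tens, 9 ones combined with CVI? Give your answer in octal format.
Convert 9 thousands, 6 hundreds, 8 tens, 9 ones (place-value notation) → 9×1000 + 6×100 + 8×10 + 9 = 9689 (decimal)
Convert CVI (Roman numeral) → 100 + 5 + 1 = 106 (decimal)
Compute 9689 + 106 = 9795
Convert 9795 (decimal) → 9795 = 2×4096 + 3×512 + 1×64 + 3 → 0o23103 (octal)
0o23103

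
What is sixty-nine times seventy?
Convert sixty-nine (English words) → 69 (decimal)
Convert seventy (English words) → 70 (decimal)
Compute 69 × 70 = 4830
4830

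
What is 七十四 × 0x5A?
Convert 七十四 (Chinese numeral) → 7×10 + 4 = 74 (decimal)
Convert 0x5A (hexadecimal) → 5×16 + 10 = 90 (decimal)
Compute 74 × 90 = 6660
6660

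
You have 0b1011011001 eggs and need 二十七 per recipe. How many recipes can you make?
Convert 0b1011011001 (binary) → 512 + 128 + 64 + 16 + 8 + 1 = 729 (decimal)
Convert 二十七 (Chinese numeral) → 2×10 + 7 = 27 (decimal)
Compute 729 ÷ 27 = 27
27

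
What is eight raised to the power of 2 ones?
Convert eight (English words) → 8 (decimal)
Convert 2 ones (place-value notation) → 2 (decimal)
Compute 8 ^ 2 = 64
64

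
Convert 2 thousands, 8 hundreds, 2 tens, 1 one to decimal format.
Convert 2 thousands, 8 hundreds, 2 tens, 1 one (place-value notation) → 2×1000 + 8×100 + 2×10 + 1 = 2821 (decimal)
2821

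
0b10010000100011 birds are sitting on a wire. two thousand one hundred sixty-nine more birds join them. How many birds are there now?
Convert 0b10010000100011 (binary) → 8192 + 1024 + 32 + 2 + 1 = 9251 (decimal)
Convert two thousand one hundred sixty-nine (English words) → 2×1000 + 1×100 + 69 = 2169 (decimal)
Compute 9251 + 2169 = 11420
11420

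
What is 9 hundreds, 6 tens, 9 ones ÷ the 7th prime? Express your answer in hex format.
Convert 9 hundreds, 6 tens, 9 ones (place-value notation) → 9×100 + 6×10 + 9 = 969 (decimal)
Convert the 7th prime (prime index) → 17 (decimal)
Compute 969 ÷ 17 = 57
Convert 57 (decimal) → 57 = 3×16 + 9 → 0x39 (hexadecimal)
0x39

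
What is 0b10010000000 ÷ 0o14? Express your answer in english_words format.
Convert 0b10010000000 (binary) → 1024 + 128 = 1152 (decimal)
Convert 0o14 (octal) → 1×8 + 4 = 12 (decimal)
Compute 1152 ÷ 12 = 96
Convert 96 (decimal) → ninety-six (English words)
ninety-six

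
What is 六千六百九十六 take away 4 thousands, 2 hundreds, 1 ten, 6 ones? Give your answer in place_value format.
Convert 六千六百九十六 (Chinese numeral) → 6×1000 + 6×100 + 9×10 + 6 = 6696 (decimal)
Convert 4 thousands, 2 hundreds, 1 ten, 6 ones (place-value notation) → 4×1000 + 2×100 + 1×10 + 6 = 4216 (decimal)
Compute 6696 - 4216 = 2480
Convert 2480 (decimal) → 2480 = 2×1000 + 4×100 + 8×10 → 2 thousands, 4 hundreds, 8 tens (place-value notation)
2 thousands, 4 hundreds, 8 tens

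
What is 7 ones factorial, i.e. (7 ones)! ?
Convert 7 ones (place-value notation) → 7 (decimal)
Compute 7! = 5040
5040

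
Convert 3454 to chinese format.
Convert 3454 (decimal) → 3454 = 3×1000 + 4×100 + 5×10 + 4 → 三千四百五十四 (Chinese numeral)
三千四百五十四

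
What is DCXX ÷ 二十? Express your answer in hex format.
Convert DCXX (Roman numeral) → 500 + 100 + 10 + 10 = 620 (decimal)
Convert 二十 (Chinese numeral) → 2×10 = 20 (decimal)
Compute 620 ÷ 20 = 31
Convert 31 (decimal) → 31 = 1×16 + 15 → 0x1F (hexadecimal)
0x1F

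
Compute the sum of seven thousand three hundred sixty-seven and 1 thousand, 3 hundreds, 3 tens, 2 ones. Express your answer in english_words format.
Convert seven thousand three hundred sixty-seven (English words) → 7×1000 + 3×100 + 67 = 7367 (decimal)
Convert 1 thousand, 3 hundreds, 3 tens, 2 ones (place-value notation) → 1×1000 + 3×100 + 3×10 + 2 = 1332 (decimal)
Compute 7367 + 1332 = 8699
Convert 8699 (decimal) → 8699 = 8×1000 + 6×100 + 99 → eight thousand six hundred ninety-nine (English words)
eight thousand six hundred ninety-nine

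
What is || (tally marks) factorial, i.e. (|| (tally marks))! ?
Convert || (tally marks) → 2 (decimal)
Compute 2! = 2
2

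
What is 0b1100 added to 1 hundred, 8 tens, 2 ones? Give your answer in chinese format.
Convert 0b1100 (binary) → 8 + 4 = 12 (decimal)
Convert 1 hundred, 8 tens, 2 ones (place-value notation) → 1×100 + 8×10 + 2 = 182 (decimal)
Compute 12 + 182 = 194
Convert 194 (decimal) → 194 = 1×100 + 9×10 + 4 → 一百九十四 (Chinese numeral)
一百九十四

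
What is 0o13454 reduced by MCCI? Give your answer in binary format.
Convert 0o13454 (octal) → 1×4096 + 3×512 + 4×64 + 5×8 + 4 = 5932 (decimal)
Convert MCCI (Roman numeral) → 1000 + 100 + 100 + 1 = 1201 (decimal)
Compute 5932 - 1201 = 4731
Convert 4731 (decimal) → 4731 = 4096 + 512 + 64 + 32 + 16 + 8 + 2 + 1 → 0b1001001111011 (binary)
0b1001001111011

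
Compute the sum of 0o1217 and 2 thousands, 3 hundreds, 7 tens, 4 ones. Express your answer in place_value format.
Convert 0o1217 (octal) → 1×512 + 2×64 + 1×8 + 7 = 655 (decimal)
Convert 2 thousands, 3 hundreds, 7 tens, 4 ones (place-value notation) → 2×1000 + 3×100 + 7×10 + 4 = 2374 (decimal)
Compute 655 + 2374 = 3029
Convert 3029 (decimal) → 3029 = 3×1000 + 2×10 + 9 → 3 thousands, 2 tens, 9 ones (place-value notation)
3 thousands, 2 tens, 9 ones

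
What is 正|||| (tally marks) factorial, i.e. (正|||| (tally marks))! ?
Convert 正|||| (tally marks) → 5 + 4 = 9 (decimal)
Compute 9! = 362880
362880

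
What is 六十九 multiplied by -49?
Convert 六十九 (Chinese numeral) → 6×10 + 9 = 69 (decimal)
Compute 69 × -49 = -3381
-3381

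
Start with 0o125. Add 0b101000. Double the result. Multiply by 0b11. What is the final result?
Convert 0o125 (octal) → 1×64 + 2×8 + 5 = 85 (decimal)
Start: 85
Convert 0b101000 (binary) → 32 + 8 = 40 (decimal)
85 + 40 = 125
125 × 2 = 250
Convert 0b11 (binary) → 2 + 1 = 3 (decimal)
250 × 3 = 750
750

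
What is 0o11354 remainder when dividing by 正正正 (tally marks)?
Convert 0o11354 (octal) → 1×4096 + 1×512 + 3×64 + 5×8 + 4 = 4844 (decimal)
Convert 正正正 (tally marks) → 5 + 5 + 5 = 15 (decimal)
Compute 4844 mod 15 = 14
14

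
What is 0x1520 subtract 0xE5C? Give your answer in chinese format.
Convert 0x1520 (hexadecimal) → 1×4096 + 5×256 + 2×16 = 5408 (decimal)
Convert 0xE5C (hexadecimal) → 14×256 + 5×16 + 12 = 3676 (decimal)
Compute 5408 - 3676 = 1732
Convert 1732 (decimal) → 1732 = 1×1000 + 7×100 + 3×10 + 2 → 一千七百三十二 (Chinese numeral)
一千七百三十二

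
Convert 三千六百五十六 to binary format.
Convert 三千六百五十六 (Chinese numeral) → 3×1000 + 6×100 + 5×10 + 6 = 3656 (decimal)
Convert 3656 (decimal) → 3656 = 2048 + 1024 + 512 + 64 + 8 → 0b111001001000 (binary)
0b111001001000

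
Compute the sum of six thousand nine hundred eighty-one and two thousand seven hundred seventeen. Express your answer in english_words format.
Convert six thousand nine hundred eighty-one (English words) → 6×1000 + 9×100 + 81 = 6981 (decimal)
Convert two thousand seven hundred seventeen (English words) → 2×1000 + 7×100 + 17 = 2717 (decimal)
Compute 6981 + 2717 = 9698
Convert 9698 (decimal) → 9698 = 9×1000 + 6×100 + 98 → nine thousand six hundred ninety-eight (English words)
nine thousand six hundred ninety-eight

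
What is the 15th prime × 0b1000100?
Convert the 15th prime (prime index) → 47 (decimal)
Convert 0b1000100 (binary) → 64 + 4 = 68 (decimal)
Compute 47 × 68 = 3196
3196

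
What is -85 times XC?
Convert XC (Roman numeral) → 90 (decimal)
Compute -85 × 90 = -7650
-7650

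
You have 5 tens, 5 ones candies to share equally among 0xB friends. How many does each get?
Convert 5 tens, 5 ones (place-value notation) → 5×10 + 5 = 55 (decimal)
Convert 0xB (hexadecimal) → 11 (decimal)
Compute 55 ÷ 11 = 5
5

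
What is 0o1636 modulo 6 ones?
Convert 0o1636 (octal) → 1×512 + 6×64 + 3×8 + 6 = 926 (decimal)
Convert 6 ones (place-value notation) → 6 (decimal)
Compute 926 mod 6 = 2
2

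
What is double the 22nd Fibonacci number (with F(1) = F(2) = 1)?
The 22nd Fibonacci number (with F(1) = F(2) = 1) = 17711
Compute 17711 × 2 = 35422
35422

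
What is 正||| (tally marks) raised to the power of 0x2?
Convert 正||| (tally marks) → 5 + 3 = 8 (decimal)
Convert 0x2 (hexadecimal) → 2 (decimal)
Compute 8 ^ 2 = 64
64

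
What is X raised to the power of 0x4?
Convert X (Roman numeral) → 10 (decimal)
Convert 0x4 (hexadecimal) → 4 (decimal)
Compute 10 ^ 4 = 10000
10000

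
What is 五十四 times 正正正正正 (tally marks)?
Convert 五十四 (Chinese numeral) → 5×10 + 4 = 54 (decimal)
Convert 正正正正正 (tally marks) → 5 + 5 + 5 + 5 + 5 = 25 (decimal)
Compute 54 × 25 = 1350
1350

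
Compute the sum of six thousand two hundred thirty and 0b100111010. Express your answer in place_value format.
Convert six thousand two hundred thirty (English words) → 6×1000 + 2×100 + 30 = 6230 (decimal)
Convert 0b100111010 (binary) → 256 + 32 + 16 + 8 + 2 = 314 (decimal)
Compute 6230 + 314 = 6544
Convert 6544 (decimal) → 6544 = 6×1000 + 5×100 + 4×10 + 4 → 6 thousands, 5 hundreds, 4 tens, 4 ones (place-value notation)
6 thousands, 5 hundreds, 4 tens, 4 ones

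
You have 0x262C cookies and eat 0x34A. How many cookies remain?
Convert 0x262C (hexadecimal) → 2×4096 + 6×256 + 2×16 + 12 = 9772 (decimal)
Convert 0x34A (hexadecimal) → 3×256 + 4×16 + 10 = 842 (decimal)
Compute 9772 - 842 = 8930
8930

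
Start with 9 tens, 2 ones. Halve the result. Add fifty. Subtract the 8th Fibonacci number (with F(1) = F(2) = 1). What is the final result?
Convert 9 tens, 2 ones (place-value notation) → 9×10 + 2 = 92 (decimal)
Start: 92
92 ÷ 2 = 46
Convert fifty (English words) → 50 (decimal)
46 + 50 = 96
Convert the 8th Fibonacci number (with F(1) = F(2) = 1) (Fibonacci index) → 1, 1, 2, 3, 5, 8, 13, 21 → 21 (decimal)
96 - 21 = 75
75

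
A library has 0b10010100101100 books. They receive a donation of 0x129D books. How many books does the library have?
Convert 0b10010100101100 (binary) → 8192 + 1024 + 256 + 32 + 8 + 4 = 9516 (decimal)
Convert 0x129D (hexadecimal) → 1×4096 + 2×256 + 9×16 + 13 = 4765 (decimal)
Compute 9516 + 4765 = 14281
14281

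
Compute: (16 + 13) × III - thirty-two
Convert III (Roman numeral) → 1 + 1 + 1 = 3 (decimal)
Convert thirty-two (English words) → 32 (decimal)
Expression in decimal: (16 + 13) × 3 - 32
Parentheses first: 16 + 13 = 29
Multiply: 29 × 3 = 87
Subtract: 87 - 32 = 55
55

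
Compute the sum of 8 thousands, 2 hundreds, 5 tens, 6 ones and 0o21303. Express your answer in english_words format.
Convert 8 thousands, 2 hundreds, 5 tens, 6 ones (place-value notation) → 8×1000 + 2×100 + 5×10 + 6 = 8256 (decimal)
Convert 0o21303 (octal) → 2×4096 + 1×512 + 3×64 + 3 = 8899 (decimal)
Compute 8256 + 8899 = 17155
Convert 17155 (decimal) → 17155 = 17×1000 + 1×100 + 55 → seventeen thousand one hundred fifty-five (English words)
seventeen thousand one hundred fifty-five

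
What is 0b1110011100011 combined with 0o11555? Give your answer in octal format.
Convert 0b1110011100011 (binary) → 4096 + 2048 + 1024 + 128 + 64 + 32 + 2 + 1 = 7395 (decimal)
Convert 0o11555 (octal) → 1×4096 + 1×512 + 5×64 + 5×8 + 5 = 4973 (decimal)
Compute 7395 + 4973 = 12368
Convert 12368 (decimal) → 12368 = 3×4096 + 1×64 + 2×8 → 0o30120 (octal)
0o30120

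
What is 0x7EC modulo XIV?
Convert 0x7EC (hexadecimal) → 7×256 + 14×16 + 12 = 2028 (decimal)
Convert XIV (Roman numeral) → 10 + 4 = 14 (decimal)
Compute 2028 mod 14 = 12
12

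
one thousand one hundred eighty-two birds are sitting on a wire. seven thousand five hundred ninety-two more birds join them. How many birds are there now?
Convert one thousand one hundred eighty-two (English words) → 1×1000 + 1×100 + 82 = 1182 (decimal)
Convert seven thousand five hundred ninety-two (English words) → 7×1000 + 5×100 + 92 = 7592 (decimal)
Compute 1182 + 7592 = 8774
8774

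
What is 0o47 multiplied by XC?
Convert 0o47 (octal) → 4×8 + 7 = 39 (decimal)
Convert XC (Roman numeral) → 90 (decimal)
Compute 39 × 90 = 3510
3510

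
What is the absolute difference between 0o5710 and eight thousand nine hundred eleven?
Convert 0o5710 (octal) → 5×512 + 7×64 + 1×8 = 3016 (decimal)
Convert eight thousand nine hundred eleven (English words) → 8×1000 + 9×100 + 11 = 8911 (decimal)
Compute |3016 - 8911| = 5895
5895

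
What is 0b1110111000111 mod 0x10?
Convert 0b1110111000111 (binary) → 4096 + 2048 + 1024 + 256 + 128 + 64 + 4 + 2 + 1 = 7623 (decimal)
Convert 0x10 (hexadecimal) → 1×16 = 16 (decimal)
Compute 7623 mod 16 = 7
7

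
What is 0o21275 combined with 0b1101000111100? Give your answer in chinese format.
Convert 0o21275 (octal) → 2×4096 + 1×512 + 2×64 + 7×8 + 5 = 8893 (decimal)
Convert 0b1101000111100 (binary) → 4096 + 2048 + 512 + 32 + 16 + 8 + 4 = 6716 (decimal)
Compute 8893 + 6716 = 15609
Convert 15609 (decimal) → 15609 = 1×10000 + 5×1000 + 6×100 + 9 → 一万五千六百零九 (Chinese numeral)
一万五千六百零九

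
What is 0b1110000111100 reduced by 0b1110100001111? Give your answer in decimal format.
Convert 0b1110000111100 (binary) → 4096 + 2048 + 1024 + 32 + 16 + 8 + 4 = 7228 (decimal)
Convert 0b1110100001111 (binary) → 4096 + 2048 + 1024 + 256 + 8 + 4 + 2 + 1 = 7439 (decimal)
Compute 7228 - 7439 = -211
-211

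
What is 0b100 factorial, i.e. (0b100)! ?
Convert 0b100 (binary) → 4 (decimal)
Compute 4! = 24
24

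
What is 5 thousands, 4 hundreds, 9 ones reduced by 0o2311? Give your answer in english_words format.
Convert 5 thousands, 4 hundreds, 9 ones (place-value notation) → 5×1000 + 4×100 + 9 = 5409 (decimal)
Convert 0o2311 (octal) → 2×512 + 3×64 + 1×8 + 1 = 1225 (decimal)
Compute 5409 - 1225 = 4184
Convert 4184 (decimal) → 4184 = 4×1000 + 1×100 + 84 → four thousand one hundred eighty-four (English words)
four thousand one hundred eighty-four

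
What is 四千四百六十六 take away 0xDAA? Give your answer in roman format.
Convert 四千四百六十六 (Chinese numeral) → 4×1000 + 4×100 + 6×10 + 6 = 4466 (decimal)
Convert 0xDAA (hexadecimal) → 13×256 + 10×16 + 10 = 3498 (decimal)
Compute 4466 - 3498 = 968
Convert 968 (decimal) → 968 = 900 + 50 + 10 + 5 + 1 + 1 + 1 → CMLXVIII (Roman numeral)
CMLXVIII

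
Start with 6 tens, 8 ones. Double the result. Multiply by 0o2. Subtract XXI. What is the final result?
Convert 6 tens, 8 ones (place-value notation) → 6×10 + 8 = 68 (decimal)
Start: 68
68 × 2 = 136
Convert 0o2 (octal) → 2 (decimal)
136 × 2 = 272
Convert XXI (Roman numeral) → 10 + 10 + 1 = 21 (decimal)
272 - 21 = 251
251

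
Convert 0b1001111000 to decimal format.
Convert 0b1001111000 (binary) → 512 + 64 + 32 + 16 + 8 = 632 (decimal)
632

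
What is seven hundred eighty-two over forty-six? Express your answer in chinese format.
Convert seven hundred eighty-two (English words) → 7×100 + 82 = 782 (decimal)
Convert forty-six (English words) → 46 (decimal)
Compute 782 ÷ 46 = 17
Convert 17 (decimal) → 17 = 1×10 + 7 → 十七 (Chinese numeral)
十七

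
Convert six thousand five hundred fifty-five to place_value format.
Convert six thousand five hundred fifty-five (English words) → 6×1000 + 5×100 + 55 = 6555 (decimal)
Convert 6555 (decimal) → 6555 = 6×1000 + 5×100 + 5×10 + 5 → 6 thousands, 5 hundreds, 5 tens, 5 ones (place-value notation)
6 thousands, 5 hundreds, 5 tens, 5 ones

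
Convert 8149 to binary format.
Convert 8149 (decimal) → 8149 = 4096 + 2048 + 1024 + 512 + 256 + 128 + 64 + 16 + 4 + 1 → 0b1111111010101 (binary)
0b1111111010101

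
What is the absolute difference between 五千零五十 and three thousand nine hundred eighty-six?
Convert 五千零五十 (Chinese numeral) → 5×1000 + 5×10 = 5050 (decimal)
Convert three thousand nine hundred eighty-six (English words) → 3×1000 + 9×100 + 86 = 3986 (decimal)
Compute |5050 - 3986| = 1064
1064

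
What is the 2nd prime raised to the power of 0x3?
Convert the 2nd prime (prime index) → 3 (decimal)
Convert 0x3 (hexadecimal) → 3 (decimal)
Compute 3 ^ 3 = 27
27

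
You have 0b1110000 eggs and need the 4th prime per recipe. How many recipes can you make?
Convert 0b1110000 (binary) → 64 + 32 + 16 = 112 (decimal)
Convert the 4th prime (prime index) → 7 (decimal)
Compute 112 ÷ 7 = 16
16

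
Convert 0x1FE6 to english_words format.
Convert 0x1FE6 (hexadecimal) → 1×4096 + 15×256 + 14×16 + 6 = 8166 (decimal)
Convert 8166 (decimal) → 8166 = 8×1000 + 1×100 + 66 → eight thousand one hundred sixty-six (English words)
eight thousand one hundred sixty-six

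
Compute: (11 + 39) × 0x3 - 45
Convert 0x3 (hexadecimal) → 3 (decimal)
Expression in decimal: (11 + 39) × 3 - 45
Parentheses first: 11 + 39 = 50
Multiply: 50 × 3 = 150
Subtract: 150 - 45 = 105
105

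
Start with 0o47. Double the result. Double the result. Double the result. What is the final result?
Convert 0o47 (octal) → 4×8 + 7 = 39 (decimal)
Start: 39
39 × 2 = 78
78 × 2 = 156
156 × 2 = 312
312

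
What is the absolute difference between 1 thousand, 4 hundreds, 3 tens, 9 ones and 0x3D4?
Convert 1 thousand, 4 hundreds, 3 tens, 9 ones (place-value notation) → 1×1000 + 4×100 + 3×10 + 9 = 1439 (decimal)
Convert 0x3D4 (hexadecimal) → 3×256 + 13×16 + 4 = 980 (decimal)
Compute |1439 - 980| = 459
459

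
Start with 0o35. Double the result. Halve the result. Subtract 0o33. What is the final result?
Convert 0o35 (octal) → 3×8 + 5 = 29 (decimal)
Start: 29
29 × 2 = 58
58 ÷ 2 = 29
Convert 0o33 (octal) → 3×8 + 3 = 27 (decimal)
29 - 27 = 2
2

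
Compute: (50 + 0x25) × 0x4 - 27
Convert 0x25 (hexadecimal) → 2×16 + 5 = 37 (decimal)
Convert 0x4 (hexadecimal) → 4 (decimal)
Expression in decimal: (50 + 37) × 4 - 27
Parentheses first: 50 + 37 = 87
Multiply: 87 × 4 = 348
Subtract: 348 - 27 = 321
321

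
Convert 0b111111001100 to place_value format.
Convert 0b111111001100 (binary) → 2048 + 1024 + 512 + 256 + 128 + 64 + 8 + 4 = 4044 (decimal)
Convert 4044 (decimal) → 4044 = 4×1000 + 4×10 + 4 → 4 thousands, 4 tens, 4 ones (place-value notation)
4 thousands, 4 tens, 4 ones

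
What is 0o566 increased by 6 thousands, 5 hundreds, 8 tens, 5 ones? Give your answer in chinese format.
Convert 0o566 (octal) → 5×64 + 6×8 + 6 = 374 (decimal)
Convert 6 thousands, 5 hundreds, 8 tens, 5 ones (place-value notation) → 6×1000 + 5×100 + 8×10 + 5 = 6585 (decimal)
Compute 374 + 6585 = 6959
Convert 6959 (decimal) → 6959 = 6×1000 + 9×100 + 5×10 + 9 → 六千九百五十九 (Chinese numeral)
六千九百五十九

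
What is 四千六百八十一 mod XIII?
Convert 四千六百八十一 (Chinese numeral) → 4×1000 + 6×100 + 8×10 + 1 = 4681 (decimal)
Convert XIII (Roman numeral) → 10 + 1 + 1 + 1 = 13 (decimal)
Compute 4681 mod 13 = 1
1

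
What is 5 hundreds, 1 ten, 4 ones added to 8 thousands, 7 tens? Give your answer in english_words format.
Convert 5 hundreds, 1 ten, 4 ones (place-value notation) → 5×100 + 1×10 + 4 = 514 (decimal)
Convert 8 thousands, 7 tens (place-value notation) → 8×1000 + 7×10 = 8070 (decimal)
Compute 514 + 8070 = 8584
Convert 8584 (decimal) → 8584 = 8×1000 + 5×100 + 84 → eight thousand five hundred eighty-four (English words)
eight thousand five hundred eighty-four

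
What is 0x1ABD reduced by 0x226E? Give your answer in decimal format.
Convert 0x1ABD (hexadecimal) → 1×4096 + 10×256 + 11×16 + 13 = 6845 (decimal)
Convert 0x226E (hexadecimal) → 2×4096 + 2×256 + 6×16 + 14 = 8814 (decimal)
Compute 6845 - 8814 = -1969
-1969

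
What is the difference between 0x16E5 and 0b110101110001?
Convert 0x16E5 (hexadecimal) → 1×4096 + 6×256 + 14×16 + 5 = 5861 (decimal)
Convert 0b110101110001 (binary) → 2048 + 1024 + 256 + 64 + 32 + 16 + 1 = 3441 (decimal)
Difference: |5861 - 3441| = 2420
2420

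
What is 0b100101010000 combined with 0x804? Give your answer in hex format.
Convert 0b100101010000 (binary) → 2048 + 256 + 64 + 16 = 2384 (decimal)
Convert 0x804 (hexadecimal) → 8×256 + 4 = 2052 (decimal)
Compute 2384 + 2052 = 4436
Convert 4436 (decimal) → 4436 = 1×4096 + 1×256 + 5×16 + 4 → 0x1154 (hexadecimal)
0x1154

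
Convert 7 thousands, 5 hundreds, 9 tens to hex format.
Convert 7 thousands, 5 hundreds, 9 tens (place-value notation) → 7×1000 + 5×100 + 9×10 = 7590 (decimal)
Convert 7590 (decimal) → 7590 = 1×4096 + 13×256 + 10×16 + 6 → 0x1DA6 (hexadecimal)
0x1DA6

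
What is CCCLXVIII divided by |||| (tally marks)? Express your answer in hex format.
Convert CCCLXVIII (Roman numeral) → 100 + 100 + 100 + 50 + 10 + 5 + 1 + 1 + 1 = 368 (decimal)
Convert |||| (tally marks) → 4 (decimal)
Compute 368 ÷ 4 = 92
Convert 92 (decimal) → 92 = 5×16 + 12 → 0x5C (hexadecimal)
0x5C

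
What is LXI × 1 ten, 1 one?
Convert LXI (Roman numeral) → 50 + 10 + 1 = 61 (decimal)
Convert 1 ten, 1 one (place-value notation) → 1×10 + 1 = 11 (decimal)
Compute 61 × 11 = 671
671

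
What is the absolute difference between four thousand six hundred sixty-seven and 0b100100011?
Convert four thousand six hundred sixty-seven (English words) → 4×1000 + 6×100 + 67 = 4667 (decimal)
Convert 0b100100011 (binary) → 256 + 32 + 2 + 1 = 291 (decimal)
Compute |4667 - 291| = 4376
4376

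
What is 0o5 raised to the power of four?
Convert 0o5 (octal) → 5 (decimal)
Convert four (English words) → 4 (decimal)
Compute 5 ^ 4 = 625
625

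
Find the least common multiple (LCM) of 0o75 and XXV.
Convert 0o75 (octal) → 7×8 + 5 = 61 (decimal)
Convert XXV (Roman numeral) → 10 + 10 + 5 = 25 (decimal)
Compute lcm(61, 25) = 1525
1525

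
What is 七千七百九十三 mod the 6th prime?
Convert 七千七百九十三 (Chinese numeral) → 7×1000 + 7×100 + 9×10 + 3 = 7793 (decimal)
Convert the 6th prime (prime index) → 13 (decimal)
Compute 7793 mod 13 = 6
6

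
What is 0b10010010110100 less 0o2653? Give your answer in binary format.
Convert 0b10010010110100 (binary) → 8192 + 1024 + 128 + 32 + 16 + 4 = 9396 (decimal)
Convert 0o2653 (octal) → 2×512 + 6×64 + 5×8 + 3 = 1451 (decimal)
Compute 9396 - 1451 = 7945
Convert 7945 (decimal) → 7945 = 4096 + 2048 + 1024 + 512 + 256 + 8 + 1 → 0b1111100001001 (binary)
0b1111100001001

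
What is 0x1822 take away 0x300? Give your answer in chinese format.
Convert 0x1822 (hexadecimal) → 1×4096 + 8×256 + 2×16 + 2 = 6178 (decimal)
Convert 0x300 (hexadecimal) → 3×256 = 768 (decimal)
Compute 6178 - 768 = 5410
Convert 5410 (decimal) → 5410 = 5×1000 + 4×100 + 1×10 → 五千四百一十 (Chinese numeral)
五千四百一十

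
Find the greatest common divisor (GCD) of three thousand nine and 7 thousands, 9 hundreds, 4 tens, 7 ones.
Convert three thousand nine (English words) → 3×1000 + 9 = 3009 (decimal)
Convert 7 thousands, 9 hundreds, 4 tens, 7 ones (place-value notation) → 7×1000 + 9×100 + 4×10 + 7 = 7947 (decimal)
Compute gcd(3009, 7947) = 3
3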